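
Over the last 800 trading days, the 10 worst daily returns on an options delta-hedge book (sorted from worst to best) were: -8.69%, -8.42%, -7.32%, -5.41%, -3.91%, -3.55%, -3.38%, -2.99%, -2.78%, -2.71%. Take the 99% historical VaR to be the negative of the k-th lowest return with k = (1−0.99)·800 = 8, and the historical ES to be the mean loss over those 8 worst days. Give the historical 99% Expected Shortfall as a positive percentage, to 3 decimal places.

The 8 worst returns sum to -43.67%.
ES = −(-43.67%) / 8 = 5.45875% ≈ 5.459%.

5.459%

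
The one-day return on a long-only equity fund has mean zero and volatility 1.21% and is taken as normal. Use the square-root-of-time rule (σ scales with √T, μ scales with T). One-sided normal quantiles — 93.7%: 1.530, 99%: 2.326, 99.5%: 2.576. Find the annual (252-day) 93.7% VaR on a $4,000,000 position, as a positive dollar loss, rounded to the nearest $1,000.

$1,176,000

σ_{252d} = 1.21% × √252 = 19.208%.
VaR = 1.530 × 19.208% = 29.388%.
On $4,000,000: 0.29388 × $4,000,000 = $1,175,520.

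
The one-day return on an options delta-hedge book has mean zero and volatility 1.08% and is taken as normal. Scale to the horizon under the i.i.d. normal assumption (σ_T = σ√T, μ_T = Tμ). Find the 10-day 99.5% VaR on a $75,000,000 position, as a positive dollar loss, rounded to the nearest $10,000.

At 99.5%, z = 2.576.
σ_{10d} = 1.08% × √10 = 3.415%.
VaR = 2.576 × 3.415% = 8.797%.
On $75,000,000: 0.08797 × $75,000,000 = $6,597,750.

$6,600,000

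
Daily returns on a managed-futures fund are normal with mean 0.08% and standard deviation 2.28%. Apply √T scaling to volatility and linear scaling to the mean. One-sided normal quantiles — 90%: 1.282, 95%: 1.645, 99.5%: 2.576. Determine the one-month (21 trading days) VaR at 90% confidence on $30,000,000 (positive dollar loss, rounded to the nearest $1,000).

$3,514,000

σ_{21d} = 2.28% × √21 = 10.448%; μ_{21d} = 21 × 0.08% = 1.680%.
VaR = −(1.680%) + 1.282 × 10.448% = 11.714%.
On $30,000,000: 0.11714 × $30,000,000 = $3,514,200.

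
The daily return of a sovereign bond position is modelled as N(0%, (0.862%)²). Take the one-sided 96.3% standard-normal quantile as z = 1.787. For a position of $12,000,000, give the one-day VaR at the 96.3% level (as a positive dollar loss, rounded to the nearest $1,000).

$185,000

VaR = z·σ = 1.787 × 0.862% = 1.540%.
On $12,000,000: 0.01540 × $12,000,000 = $184,800.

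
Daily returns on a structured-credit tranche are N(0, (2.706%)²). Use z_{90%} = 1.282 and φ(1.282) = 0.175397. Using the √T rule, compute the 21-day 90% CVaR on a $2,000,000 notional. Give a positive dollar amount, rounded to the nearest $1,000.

$435,000

σ_{21d} = 2.706% × √21 = 12.400%.
ES multiplier = φ(z)/(1−α) = 0.175397/0.1 = 1.754.
ES = 12.400% × 1.754 = 21.750%; on $2,000,000: $435,000.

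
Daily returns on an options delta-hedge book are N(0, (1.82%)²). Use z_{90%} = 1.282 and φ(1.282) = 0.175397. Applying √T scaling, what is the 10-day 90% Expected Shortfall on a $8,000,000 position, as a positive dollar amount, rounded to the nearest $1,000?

$808,000

σ_{10d} = 1.82% × √10 = 5.755%.
ES multiplier = φ(z)/(1−α) = 0.175397/0.1 = 1.754.
ES = 5.755% × 1.754 = 10.094%; on $8,000,000: $807,520.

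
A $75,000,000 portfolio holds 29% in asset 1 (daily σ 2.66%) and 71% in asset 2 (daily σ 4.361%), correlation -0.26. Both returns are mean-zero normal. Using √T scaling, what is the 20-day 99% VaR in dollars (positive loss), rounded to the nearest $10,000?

$23,330,000

σ_p = √(0.29²·2.66² + 0.71²·4.361² + 2·-0.26·0.29·0.71·2.66·4.361) = 2.990%.
σ_{20d} = 2.990% × √20 = 13.372%.
z(99%) = 2.326.
VaR = 2.326 × 13.372% = 31.103%; on $75,000,000 that is $23,327,250.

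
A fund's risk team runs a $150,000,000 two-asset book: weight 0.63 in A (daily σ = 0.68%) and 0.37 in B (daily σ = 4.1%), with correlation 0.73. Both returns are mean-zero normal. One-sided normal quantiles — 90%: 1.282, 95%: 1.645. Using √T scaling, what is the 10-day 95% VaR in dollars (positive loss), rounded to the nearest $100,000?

σ_p = √(0.63²·0.68² + 0.37²·4.1² + 2·0.73·0.63·0.37·0.68·4.1) = 1.853%.
σ_{10d} = 1.853% × √10 = 5.860%.
VaR = 1.645 × 5.860% = 9.640%; on $150,000,000 that is $14,460,000.

$14,500,000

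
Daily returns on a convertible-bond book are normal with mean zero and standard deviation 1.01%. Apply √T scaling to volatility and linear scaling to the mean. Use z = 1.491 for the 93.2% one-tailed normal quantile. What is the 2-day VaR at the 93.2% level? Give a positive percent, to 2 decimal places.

σ_{2d} = 1.01% × √2 = 1.428%.
VaR = 1.491 × 1.428% = 2.129%.

2.13%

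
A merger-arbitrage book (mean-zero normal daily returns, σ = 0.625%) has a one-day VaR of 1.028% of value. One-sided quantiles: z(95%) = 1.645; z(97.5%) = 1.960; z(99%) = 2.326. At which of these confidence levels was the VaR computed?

Implied z = VaR/σ = 1.028 / 0.625 = 1.645.
This matches z(95%) = 1.645.

95%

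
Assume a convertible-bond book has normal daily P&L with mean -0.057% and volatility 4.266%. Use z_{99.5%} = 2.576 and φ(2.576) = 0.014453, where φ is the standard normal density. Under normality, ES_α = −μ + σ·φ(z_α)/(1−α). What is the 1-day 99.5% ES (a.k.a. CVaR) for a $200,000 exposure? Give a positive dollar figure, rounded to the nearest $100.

$24,800

Tail multiplier: φ(z)/(1−α) = 0.014453 / 0.005 = 2.891.
ES = −(-0.057%) + 4.266% × 2.891 = 12.390%.
On $200,000: 0.12390 × $200,000 = $24,780.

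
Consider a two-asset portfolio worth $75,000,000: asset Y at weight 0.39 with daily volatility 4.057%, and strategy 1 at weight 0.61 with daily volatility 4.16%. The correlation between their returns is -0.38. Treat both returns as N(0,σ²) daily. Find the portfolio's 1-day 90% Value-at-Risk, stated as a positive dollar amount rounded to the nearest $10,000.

σ_p² = 0.39²·4.057² + 0.61²·4.16² + 2·-0.38·0.39·0.61·4.057·4.16 = 5.8914 (%²).
σ_p = √5.8914 = 2.427%.
At 90%, z = 1.282.
VaR = 1.282 × 2.427% = 3.111%; on $75,000,000 that is $2,333,250.

$2,330,000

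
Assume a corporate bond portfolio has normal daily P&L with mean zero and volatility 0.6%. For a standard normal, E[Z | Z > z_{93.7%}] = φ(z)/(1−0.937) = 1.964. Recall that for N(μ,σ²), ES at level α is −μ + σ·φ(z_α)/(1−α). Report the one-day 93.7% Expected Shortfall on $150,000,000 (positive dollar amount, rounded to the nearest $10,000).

$1,770,000

ES = 0.6% × 1.964 = 1.178%.
On $150,000,000: 0.01178 × $150,000,000 = $1,767,000.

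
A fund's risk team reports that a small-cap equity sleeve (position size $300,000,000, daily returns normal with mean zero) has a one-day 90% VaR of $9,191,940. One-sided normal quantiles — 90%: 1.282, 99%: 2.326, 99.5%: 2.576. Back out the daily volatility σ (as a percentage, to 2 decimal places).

2.39%

VaR as a fraction: $9,191,940 / $300,000,000 = 3.064%.
σ = VaR / z = 3.064% / 1.282 = 2.390%.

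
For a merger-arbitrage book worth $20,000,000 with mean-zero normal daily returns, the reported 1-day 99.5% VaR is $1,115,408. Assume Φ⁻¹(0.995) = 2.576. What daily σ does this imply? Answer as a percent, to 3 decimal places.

VaR as a fraction: $1,115,408 / $20,000,000 = 5.577%.
σ = VaR / z = 5.577% / 2.576 = 2.165%.

2.165%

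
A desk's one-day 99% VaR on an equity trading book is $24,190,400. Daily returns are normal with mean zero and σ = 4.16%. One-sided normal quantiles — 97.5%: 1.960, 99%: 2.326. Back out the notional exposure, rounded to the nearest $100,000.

VaR as a fraction of value: z·σ = 2.326 × 4.16% = 9.67616%.
Position = $24,190,400 / 0.0967616 = $250,000,000.

$250,000,000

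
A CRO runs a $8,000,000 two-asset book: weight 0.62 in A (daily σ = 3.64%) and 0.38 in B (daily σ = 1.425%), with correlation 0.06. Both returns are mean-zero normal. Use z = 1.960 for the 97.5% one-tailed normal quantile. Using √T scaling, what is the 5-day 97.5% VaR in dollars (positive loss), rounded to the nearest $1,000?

σ_p = √(0.62²·3.64² + 0.38²·1.425² + 2·0.06·0.62·0.38·3.64·1.425) = 2.352%.
σ_{5d} = 2.352% × √5 = 5.259%.
VaR = 1.960 × 5.259% = 10.308%; on $8,000,000 that is $824,640.

$825,000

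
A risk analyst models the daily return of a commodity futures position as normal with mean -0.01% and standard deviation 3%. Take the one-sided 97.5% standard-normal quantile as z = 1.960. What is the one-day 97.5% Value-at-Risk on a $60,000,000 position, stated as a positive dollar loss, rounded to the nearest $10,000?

$3,530,000

VaR = −μ + z·σ = −(-0.01%) + 1.960 × 3% = 5.890%.
On $60,000,000: 0.05890 × $60,000,000 = $3,534,000.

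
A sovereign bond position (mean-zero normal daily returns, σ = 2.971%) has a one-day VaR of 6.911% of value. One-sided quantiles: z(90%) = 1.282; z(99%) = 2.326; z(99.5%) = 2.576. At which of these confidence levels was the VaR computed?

99%

Implied z = VaR/σ = 6.911 / 2.971 = 2.326.
This matches z(99%) = 2.326.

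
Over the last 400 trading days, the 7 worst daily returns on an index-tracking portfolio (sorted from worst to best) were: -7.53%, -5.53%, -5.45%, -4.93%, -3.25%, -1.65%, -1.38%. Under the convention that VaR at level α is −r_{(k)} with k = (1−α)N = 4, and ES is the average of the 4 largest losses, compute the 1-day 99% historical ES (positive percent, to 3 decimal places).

The 4 worst returns sum to -23.44%.
ES = −(-23.44%) / 4 = 5.86% ≈ 5.860%.

5.860%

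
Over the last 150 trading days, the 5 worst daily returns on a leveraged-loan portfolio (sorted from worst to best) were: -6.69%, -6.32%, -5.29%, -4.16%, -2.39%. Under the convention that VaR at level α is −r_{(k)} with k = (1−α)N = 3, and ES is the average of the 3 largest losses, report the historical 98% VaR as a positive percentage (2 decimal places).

5.29%

k = 3; the 3rd lowest return is -5.29%, so VaR = 5.29%.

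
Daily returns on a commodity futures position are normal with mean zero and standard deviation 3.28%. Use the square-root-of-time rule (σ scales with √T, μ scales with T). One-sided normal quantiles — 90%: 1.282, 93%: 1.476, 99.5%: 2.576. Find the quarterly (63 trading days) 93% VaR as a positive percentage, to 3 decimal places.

σ_{63d} = 3.28% × √63 = 26.034%.
VaR = 1.476 × 26.034% = 38.426%.

38.426%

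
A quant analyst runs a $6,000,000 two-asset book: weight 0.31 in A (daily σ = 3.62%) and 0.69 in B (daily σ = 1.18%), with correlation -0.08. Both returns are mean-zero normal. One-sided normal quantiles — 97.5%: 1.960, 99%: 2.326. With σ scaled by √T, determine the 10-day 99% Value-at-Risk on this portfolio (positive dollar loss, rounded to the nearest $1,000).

σ_p = √(0.31²·3.62² + 0.69²·1.18² + 2·-0.08·0.31·0.69·3.62·1.18) = 1.333%.
σ_{10d} = 1.333% × √10 = 4.215%.
VaR = 2.326 × 4.215% = 9.804%; on $6,000,000 that is $588,240.

$588,000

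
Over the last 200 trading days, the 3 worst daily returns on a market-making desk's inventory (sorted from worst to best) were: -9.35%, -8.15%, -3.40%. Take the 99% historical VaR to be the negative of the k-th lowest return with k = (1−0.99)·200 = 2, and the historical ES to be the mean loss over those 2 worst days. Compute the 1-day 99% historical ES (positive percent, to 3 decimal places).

The 2 worst returns sum to -17.50%.
ES = −(-17.50%) / 2 = 8.75% ≈ 8.750%.

8.750%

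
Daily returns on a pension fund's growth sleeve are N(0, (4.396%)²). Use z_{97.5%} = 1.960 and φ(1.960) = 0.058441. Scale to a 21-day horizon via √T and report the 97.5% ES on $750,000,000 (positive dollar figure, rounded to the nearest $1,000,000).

σ_{21d} = 4.396% × √21 = 20.145%.
ES multiplier = φ(z)/(1−α) = 0.058441/0.025 = 2.338.
ES = 20.145% × 2.338 = 47.099%; on $750,000,000: $353,242,500.

$353,000,000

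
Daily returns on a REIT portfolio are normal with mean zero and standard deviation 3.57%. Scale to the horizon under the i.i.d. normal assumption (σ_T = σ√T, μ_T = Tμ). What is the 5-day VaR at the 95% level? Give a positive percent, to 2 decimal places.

13.13%

At 95%, z = 1.645.
σ_{5d} = 3.57% × √5 = 7.983%.
VaR = 1.645 × 7.983% = 13.132%.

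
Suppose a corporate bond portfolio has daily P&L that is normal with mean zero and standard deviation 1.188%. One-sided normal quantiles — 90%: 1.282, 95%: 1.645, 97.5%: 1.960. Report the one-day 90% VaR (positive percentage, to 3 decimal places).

1.523%

VaR = z·σ = 1.282 × 1.188% = 1.523%.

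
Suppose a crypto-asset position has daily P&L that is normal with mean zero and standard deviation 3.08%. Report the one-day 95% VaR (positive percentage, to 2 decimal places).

5.07%

At 95% one-sided, z = 1.645.
VaR = z·σ = 1.645 × 3.08% = 5.067%.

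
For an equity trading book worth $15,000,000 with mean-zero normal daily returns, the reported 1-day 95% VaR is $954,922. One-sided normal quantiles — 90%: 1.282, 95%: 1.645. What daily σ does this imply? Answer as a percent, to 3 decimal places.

3.870%

VaR as a fraction: $954,922 / $15,000,000 = 6.366%.
σ = VaR / z = 6.366% / 1.645 = 3.870%.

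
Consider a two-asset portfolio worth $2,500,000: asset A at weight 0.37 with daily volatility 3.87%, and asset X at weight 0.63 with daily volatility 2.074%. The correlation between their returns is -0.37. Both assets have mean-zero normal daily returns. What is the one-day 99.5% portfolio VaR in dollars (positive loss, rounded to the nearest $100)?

$99,200

σ_p² = 0.37²·3.87² + 0.63²·2.074² + 2·-0.37·0.37·0.63·3.87·2.074 = 2.3731 (%²).
σ_p = √2.3731 = 1.540%.
At 99.5%, z = 2.576.
VaR = 2.576 × 1.540% = 3.967%; on $2,500,000 that is $99,175.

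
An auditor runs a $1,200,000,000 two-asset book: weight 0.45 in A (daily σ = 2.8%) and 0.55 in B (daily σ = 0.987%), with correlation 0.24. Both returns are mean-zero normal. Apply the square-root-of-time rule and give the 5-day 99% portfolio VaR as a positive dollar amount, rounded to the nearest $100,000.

σ_p = √(0.45²·2.8² + 0.55²·0.987² + 2·0.24·0.45·0.55·2.8·0.987) = 1.487%.
σ_{5d} = 1.487% × √5 = 3.325%.
z(99%) = 2.326.
VaR = 2.326 × 3.325% = 7.734%; on $1,200,000,000 that is $92,808,000.

$92,800,000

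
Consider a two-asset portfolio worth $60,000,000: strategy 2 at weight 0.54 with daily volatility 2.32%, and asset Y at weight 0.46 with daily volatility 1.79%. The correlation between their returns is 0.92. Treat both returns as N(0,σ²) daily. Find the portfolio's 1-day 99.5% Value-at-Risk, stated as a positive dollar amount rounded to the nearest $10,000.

σ_p² = 0.54²·2.32² + 0.46²·1.79² + 2·0.92·0.54·0.46·2.32·1.79 = 4.1456 (%²).
σ_p = √4.1456 = 2.036%.
At 99.5%, z = 2.576.
VaR = 2.576 × 2.036% = 5.245%; on $60,000,000 that is $3,147,000.

$3,150,000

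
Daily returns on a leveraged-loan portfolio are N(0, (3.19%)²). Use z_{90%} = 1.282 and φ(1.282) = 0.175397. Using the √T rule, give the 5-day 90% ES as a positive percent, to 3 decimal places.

σ_{5d} = 3.19% × √5 = 7.133%.
ES multiplier = φ(z)/(1−α) = 0.175397/0.1 = 1.754.
ES = 7.133% × 1.754 = 12.511%.

12.511%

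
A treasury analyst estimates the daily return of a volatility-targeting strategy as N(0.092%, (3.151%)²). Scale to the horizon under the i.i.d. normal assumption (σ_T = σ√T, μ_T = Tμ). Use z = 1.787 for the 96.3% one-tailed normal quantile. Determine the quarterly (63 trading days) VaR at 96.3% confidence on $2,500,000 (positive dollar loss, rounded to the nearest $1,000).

σ_{63d} = 3.151% × √63 = 25.010%; μ_{63d} = 63 × 0.092% = 5.796%.
VaR = −(5.796%) + 1.787 × 25.010% = 38.897%.
On $2,500,000: 0.38897 × $2,500,000 = $972,425.

$972,000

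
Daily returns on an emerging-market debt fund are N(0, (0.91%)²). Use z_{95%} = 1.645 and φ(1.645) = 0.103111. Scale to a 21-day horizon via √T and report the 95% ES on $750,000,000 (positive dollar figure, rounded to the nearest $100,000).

σ_{21d} = 0.91% × √21 = 4.170%.
ES multiplier = φ(z)/(1−α) = 0.103111/0.05 = 2.062.
ES = 4.170% × 2.062 = 8.599%; on $750,000,000: $64,492,500.

$64,500,000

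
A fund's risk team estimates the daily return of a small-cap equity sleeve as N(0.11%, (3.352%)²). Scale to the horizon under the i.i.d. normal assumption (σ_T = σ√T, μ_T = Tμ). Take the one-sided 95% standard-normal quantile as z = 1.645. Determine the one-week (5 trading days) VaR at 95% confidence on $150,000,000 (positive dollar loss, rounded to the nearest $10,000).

σ_{5d} = 3.352% × √5 = 7.495%; μ_{5d} = 5 × 0.11% = 0.550%.
VaR = −(0.550%) + 1.645 × 7.495% = 11.779%.
On $150,000,000: 0.11779 × $150,000,000 = $17,668,500.

$17,670,000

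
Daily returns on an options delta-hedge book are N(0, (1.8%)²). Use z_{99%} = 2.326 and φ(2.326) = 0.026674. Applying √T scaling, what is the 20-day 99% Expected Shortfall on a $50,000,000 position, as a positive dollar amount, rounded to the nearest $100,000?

σ_{20d} = 1.8% × √20 = 8.050%.
ES multiplier = φ(z)/(1−α) = 0.026674/0.01 = 2.667.
ES = 8.050% × 2.667 = 21.469%; on $50,000,000: $10,734,500.

$10,700,000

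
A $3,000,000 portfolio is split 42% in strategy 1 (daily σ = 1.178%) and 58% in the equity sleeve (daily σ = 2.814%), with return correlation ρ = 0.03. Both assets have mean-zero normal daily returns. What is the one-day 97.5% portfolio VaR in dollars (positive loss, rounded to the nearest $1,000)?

$101,000

σ_p² = 0.42²·1.178² + 0.58²·2.814² + 2·0.03·0.42·0.58·1.178·2.814 = 2.9571 (%²).
σ_p = √2.9571 = 1.720%.
At 97.5%, z = 1.960.
VaR = 1.960 × 1.720% = 3.371%; on $3,000,000 that is $101,130.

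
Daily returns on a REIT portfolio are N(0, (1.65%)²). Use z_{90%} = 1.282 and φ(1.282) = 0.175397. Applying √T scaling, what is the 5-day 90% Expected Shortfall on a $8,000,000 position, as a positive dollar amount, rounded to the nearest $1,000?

$518,000

σ_{5d} = 1.65% × √5 = 3.690%.
ES multiplier = φ(z)/(1−α) = 0.175397/0.1 = 1.754.
ES = 3.690% × 1.754 = 6.472%; on $8,000,000: $517,760.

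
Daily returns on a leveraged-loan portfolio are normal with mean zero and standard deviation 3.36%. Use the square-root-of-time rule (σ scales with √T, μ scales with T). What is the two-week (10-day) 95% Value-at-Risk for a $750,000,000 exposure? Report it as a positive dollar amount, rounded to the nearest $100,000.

At 95%, z = 1.645.
σ_{10d} = 3.36% × √10 = 10.625%.
VaR = 1.645 × 10.625% = 17.478%.
On $750,000,000: 0.17478 × $750,000,000 = $131,085,000.

$131,100,000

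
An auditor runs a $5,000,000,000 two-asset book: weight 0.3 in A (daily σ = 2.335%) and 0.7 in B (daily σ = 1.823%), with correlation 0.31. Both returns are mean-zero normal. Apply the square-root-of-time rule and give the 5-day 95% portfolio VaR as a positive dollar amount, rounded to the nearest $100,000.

σ_p = √(0.3²·2.335² + 0.7²·1.823² + 2·0.31·0.3·0.7·2.335·1.823) = 1.635%.
σ_{5d} = 1.635% × √5 = 3.656%.
z(95%) = 1.645.
VaR = 1.645 × 3.656% = 6.014%; on $5,000,000,000 that is $300,700,000.

$300,700,000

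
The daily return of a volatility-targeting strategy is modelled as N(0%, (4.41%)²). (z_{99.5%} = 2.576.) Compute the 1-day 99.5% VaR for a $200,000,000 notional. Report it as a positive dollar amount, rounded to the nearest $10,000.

VaR = z·σ = 2.576 × 4.41% = 11.360%.
On $200,000,000: 0.11360 × $200,000,000 = $22,720,000.

$22,720,000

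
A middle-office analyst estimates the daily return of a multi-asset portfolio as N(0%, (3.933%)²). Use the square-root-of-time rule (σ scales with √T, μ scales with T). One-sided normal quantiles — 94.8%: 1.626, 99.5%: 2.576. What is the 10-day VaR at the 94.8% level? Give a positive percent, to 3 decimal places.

σ_{10d} = 3.933% × √10 = 12.437%.
VaR = 1.626 × 12.437% = 20.223%.

20.223%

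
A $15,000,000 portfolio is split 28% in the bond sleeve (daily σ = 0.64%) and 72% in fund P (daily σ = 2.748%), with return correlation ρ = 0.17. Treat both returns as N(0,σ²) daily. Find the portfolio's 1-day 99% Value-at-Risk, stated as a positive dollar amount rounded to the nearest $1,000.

$704,000

σ_p² = 0.28²·0.64² + 0.72²·2.748² + 2·0.17·0.28·0.72·0.64·2.748 = 4.0674 (%²).
σ_p = √4.0674 = 2.017%.
At 99%, z = 2.326.
VaR = 2.326 × 2.017% = 4.692%; on $15,000,000 that is $703,800.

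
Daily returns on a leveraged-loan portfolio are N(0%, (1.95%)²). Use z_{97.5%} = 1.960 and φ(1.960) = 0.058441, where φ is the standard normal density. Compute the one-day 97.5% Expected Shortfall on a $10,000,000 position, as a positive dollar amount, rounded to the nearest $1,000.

Tail multiplier: φ(z)/(1−α) = 0.058441 / 0.025 = 2.338.
ES = 1.95% × 2.338 = 4.559%.
On $10,000,000: 0.04559 × $10,000,000 = $455,900.

$456,000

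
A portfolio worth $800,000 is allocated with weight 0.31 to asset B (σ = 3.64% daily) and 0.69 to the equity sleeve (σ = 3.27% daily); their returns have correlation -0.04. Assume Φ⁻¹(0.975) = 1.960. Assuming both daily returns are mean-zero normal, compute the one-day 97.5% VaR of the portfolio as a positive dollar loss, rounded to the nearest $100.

$38,900

σ_p² = 0.31²·3.64² + 0.69²·3.27² + 2·-0.04·0.31·0.69·3.64·3.27 = 6.1605 (%²).
σ_p = √6.1605 = 2.482%.
VaR = 1.960 × 2.482% = 4.865%; on $800,000 that is $38,920.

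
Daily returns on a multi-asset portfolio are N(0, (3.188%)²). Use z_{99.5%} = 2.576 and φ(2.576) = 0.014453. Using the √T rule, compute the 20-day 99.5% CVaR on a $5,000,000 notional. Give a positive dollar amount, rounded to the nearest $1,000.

$2,061,000

σ_{20d} = 3.188% × √20 = 14.257%.
ES multiplier = φ(z)/(1−α) = 0.014453/0.005 = 2.891.
ES = 14.257% × 2.891 = 41.217%; on $5,000,000: $2,060,850.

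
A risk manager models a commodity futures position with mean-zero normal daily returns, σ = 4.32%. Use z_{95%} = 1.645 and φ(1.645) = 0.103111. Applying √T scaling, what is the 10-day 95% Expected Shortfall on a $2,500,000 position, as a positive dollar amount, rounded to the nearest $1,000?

$704,000

σ_{10d} = 4.32% × √10 = 13.661%.
ES multiplier = φ(z)/(1−α) = 0.103111/0.05 = 2.062.
ES = 13.661% × 2.062 = 28.169%; on $2,500,000: $704,225.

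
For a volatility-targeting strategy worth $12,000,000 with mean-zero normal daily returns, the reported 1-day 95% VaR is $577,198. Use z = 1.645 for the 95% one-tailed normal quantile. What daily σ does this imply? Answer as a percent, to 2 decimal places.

2.92%

VaR as a fraction: $577,198 / $12,000,000 = 4.810%.
σ = VaR / z = 4.810% / 1.645 = 2.924%.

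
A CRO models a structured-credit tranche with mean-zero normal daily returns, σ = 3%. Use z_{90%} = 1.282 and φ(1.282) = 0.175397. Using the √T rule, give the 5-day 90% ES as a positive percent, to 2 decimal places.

11.77%

σ_{5d} = 3% × √5 = 6.708%.
ES multiplier = φ(z)/(1−α) = 0.175397/0.1 = 1.754.
ES = 6.708% × 1.754 = 11.766%.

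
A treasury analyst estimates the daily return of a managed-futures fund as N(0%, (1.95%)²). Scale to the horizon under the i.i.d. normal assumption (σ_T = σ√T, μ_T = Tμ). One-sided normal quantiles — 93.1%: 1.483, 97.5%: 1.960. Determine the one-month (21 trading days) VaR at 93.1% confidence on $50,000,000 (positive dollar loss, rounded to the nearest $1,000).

$6,626,000

σ_{21d} = 1.95% × √21 = 8.936%.
VaR = 1.483 × 8.936% = 13.252%.
On $50,000,000: 0.13252 × $50,000,000 = $6,626,000.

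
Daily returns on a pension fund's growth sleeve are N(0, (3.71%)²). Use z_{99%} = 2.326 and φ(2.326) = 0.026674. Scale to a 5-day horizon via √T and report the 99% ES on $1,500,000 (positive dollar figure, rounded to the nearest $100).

σ_{5d} = 3.71% × √5 = 8.296%.
ES multiplier = φ(z)/(1−α) = 0.026674/0.01 = 2.667.
ES = 8.296% × 2.667 = 22.125%; on $1,500,000: $331,875.

$331,900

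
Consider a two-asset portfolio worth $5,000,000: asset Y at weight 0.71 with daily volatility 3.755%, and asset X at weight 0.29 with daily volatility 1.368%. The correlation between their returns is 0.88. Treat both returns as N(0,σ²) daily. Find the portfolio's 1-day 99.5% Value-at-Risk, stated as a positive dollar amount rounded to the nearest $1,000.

$389,000

σ_p² = 0.71²·3.755² + 0.29²·1.368² + 2·0.88·0.71·0.29·3.755·1.368 = 9.1267 (%²).
σ_p = √9.1267 = 3.021%.
At 99.5%, z = 2.576.
VaR = 2.576 × 3.021% = 7.782%; on $5,000,000 that is $389,100.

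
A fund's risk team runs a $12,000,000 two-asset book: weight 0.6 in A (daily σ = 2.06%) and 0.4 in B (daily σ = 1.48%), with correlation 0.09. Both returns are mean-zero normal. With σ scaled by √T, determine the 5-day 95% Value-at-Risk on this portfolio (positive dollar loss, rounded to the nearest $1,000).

$626,000

σ_p = √(0.6²·2.06² + 0.4²·1.48² + 2·0.09·0.6·0.4·2.06·1.48) = 1.418%.
σ_{5d} = 1.418% × √5 = 3.171%.
z(95%) = 1.645.
VaR = 1.645 × 3.171% = 5.216%; on $12,000,000 that is $625,920.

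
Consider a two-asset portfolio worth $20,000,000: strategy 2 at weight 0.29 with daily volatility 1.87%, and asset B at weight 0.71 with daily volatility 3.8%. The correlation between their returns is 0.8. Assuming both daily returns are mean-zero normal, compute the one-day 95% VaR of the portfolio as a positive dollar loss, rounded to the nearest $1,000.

$1,036,000

σ_p² = 0.29²·1.87² + 0.71²·3.8² + 2·0.8·0.29·0.71·1.87·3.8 = 9.9143 (%²).
σ_p = √9.9143 = 3.149%.
At 95%, z = 1.645.
VaR = 1.645 × 3.149% = 5.180%; on $20,000,000 that is $1,036,000.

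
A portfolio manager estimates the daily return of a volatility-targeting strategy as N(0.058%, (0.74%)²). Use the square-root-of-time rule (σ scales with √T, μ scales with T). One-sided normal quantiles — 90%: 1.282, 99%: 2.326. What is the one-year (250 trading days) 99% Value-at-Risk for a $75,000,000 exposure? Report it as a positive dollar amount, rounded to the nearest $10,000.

σ_{250d} = 0.74% × √250 = 11.700%; μ_{250d} = 250 × 0.058% = 14.500%.
VaR = −(14.500%) + 2.326 × 11.700% = 12.714%.
On $75,000,000: 0.12714 × $75,000,000 = $9,535,500.

$9,540,000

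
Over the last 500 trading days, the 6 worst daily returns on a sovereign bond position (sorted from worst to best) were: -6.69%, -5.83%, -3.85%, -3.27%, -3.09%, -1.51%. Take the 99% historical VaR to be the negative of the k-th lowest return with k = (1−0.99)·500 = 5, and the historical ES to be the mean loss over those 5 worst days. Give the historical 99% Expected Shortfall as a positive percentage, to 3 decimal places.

The 5 worst returns sum to -22.73%.
ES = −(-22.73%) / 5 = 4.546%.

4.546%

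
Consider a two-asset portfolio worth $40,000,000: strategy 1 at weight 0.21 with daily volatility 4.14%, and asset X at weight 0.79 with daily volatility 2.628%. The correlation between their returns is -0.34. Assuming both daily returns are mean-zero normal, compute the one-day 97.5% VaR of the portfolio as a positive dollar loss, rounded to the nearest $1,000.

$1,536,000

σ_p² = 0.21²·4.14² + 0.79²·2.628² + 2·-0.34·0.21·0.79·4.14·2.628 = 3.8387 (%²).
σ_p = √3.8387 = 1.959%.
At 97.5%, z = 1.960.
VaR = 1.960 × 1.959% = 3.840%; on $40,000,000 that is $1,536,000.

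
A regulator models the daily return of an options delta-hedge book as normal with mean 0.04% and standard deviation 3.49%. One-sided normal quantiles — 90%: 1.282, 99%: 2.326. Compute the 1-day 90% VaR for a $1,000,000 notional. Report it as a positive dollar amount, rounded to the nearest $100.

$44,300

VaR = −μ + z·σ = −(0.04%) + 1.282 × 3.49% = 4.434%.
On $1,000,000: 0.04434 × $1,000,000 = $44,340.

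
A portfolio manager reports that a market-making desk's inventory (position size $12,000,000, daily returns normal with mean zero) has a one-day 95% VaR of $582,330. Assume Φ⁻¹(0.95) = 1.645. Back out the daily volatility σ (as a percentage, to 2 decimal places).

2.95%

VaR as a fraction: $582,330 / $12,000,000 = 4.853%.
σ = VaR / z = 4.853% / 1.645 = 2.950%.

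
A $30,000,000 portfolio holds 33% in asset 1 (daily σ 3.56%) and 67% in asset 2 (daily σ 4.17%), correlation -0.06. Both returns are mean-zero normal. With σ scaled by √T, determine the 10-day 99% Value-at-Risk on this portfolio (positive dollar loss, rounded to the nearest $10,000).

σ_p = √(0.33²·3.56² + 0.67²·4.17² + 2·-0.06·0.33·0.67·3.56·4.17) = 2.965%.
σ_{10d} = 2.965% × √10 = 9.376%.
z(99%) = 2.326.
VaR = 2.326 × 9.376% = 21.809%; on $30,000,000 that is $6,542,700.

$6,540,000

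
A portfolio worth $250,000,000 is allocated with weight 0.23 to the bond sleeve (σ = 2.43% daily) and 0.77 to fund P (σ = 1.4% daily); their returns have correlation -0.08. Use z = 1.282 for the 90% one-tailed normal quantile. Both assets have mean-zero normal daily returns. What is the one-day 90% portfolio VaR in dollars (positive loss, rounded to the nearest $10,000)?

$3,760,000

σ_p² = 0.23²·2.43² + 0.77²·1.4² + 2·-0.08·0.23·0.77·2.43·1.4 = 1.3781 (%²).
σ_p = √1.3781 = 1.174%.
VaR = 1.282 × 1.174% = 1.505%; on $250,000,000 that is $3,762,500.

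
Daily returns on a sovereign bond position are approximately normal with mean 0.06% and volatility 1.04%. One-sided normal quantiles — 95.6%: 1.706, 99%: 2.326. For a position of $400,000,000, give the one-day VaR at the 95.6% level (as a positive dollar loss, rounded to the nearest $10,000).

$6,860,000

VaR = −μ + z·σ = −(0.06%) + 1.706 × 1.04% = 1.714%.
On $400,000,000: 0.01714 × $400,000,000 = $6,856,000.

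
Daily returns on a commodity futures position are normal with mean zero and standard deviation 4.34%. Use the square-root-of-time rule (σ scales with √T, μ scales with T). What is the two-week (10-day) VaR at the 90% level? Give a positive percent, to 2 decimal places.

At 90%, z = 1.282.
σ_{10d} = 4.34% × √10 = 13.724%.
VaR = 1.282 × 13.724% = 17.594%.

17.59%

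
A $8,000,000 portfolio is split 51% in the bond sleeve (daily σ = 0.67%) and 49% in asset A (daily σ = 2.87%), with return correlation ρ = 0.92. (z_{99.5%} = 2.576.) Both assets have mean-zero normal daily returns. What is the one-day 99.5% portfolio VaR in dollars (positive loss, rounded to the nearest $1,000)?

$356,000

σ_p² = 0.51²·0.67² + 0.49²·2.87² + 2·0.92·0.51·0.49·0.67·2.87 = 2.9786 (%²).
σ_p = √2.9786 = 1.726%.
VaR = 2.576 × 1.726% = 4.446%; on $8,000,000 that is $355,680.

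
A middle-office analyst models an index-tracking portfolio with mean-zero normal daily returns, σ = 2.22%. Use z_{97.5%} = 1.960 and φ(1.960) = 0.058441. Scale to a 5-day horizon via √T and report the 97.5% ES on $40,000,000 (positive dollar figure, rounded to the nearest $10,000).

σ_{5d} = 2.22% × √5 = 4.964%.
ES multiplier = φ(z)/(1−α) = 0.058441/0.025 = 2.338.
ES = 4.964% × 2.338 = 11.606%; on $40,000,000: $4,642,400.

$4,640,000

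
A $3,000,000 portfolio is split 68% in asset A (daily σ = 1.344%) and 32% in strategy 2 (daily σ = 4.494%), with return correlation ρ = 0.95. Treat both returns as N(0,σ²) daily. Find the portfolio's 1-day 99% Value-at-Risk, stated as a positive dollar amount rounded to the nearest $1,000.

$162,000

σ_p² = 0.68²·1.344² + 0.32²·4.494² + 2·0.95·0.68·0.32·1.344·4.494 = 5.4005 (%²).
σ_p = √5.4005 = 2.324%.
At 99%, z = 2.326.
VaR = 2.326 × 2.324% = 5.406%; on $3,000,000 that is $162,180.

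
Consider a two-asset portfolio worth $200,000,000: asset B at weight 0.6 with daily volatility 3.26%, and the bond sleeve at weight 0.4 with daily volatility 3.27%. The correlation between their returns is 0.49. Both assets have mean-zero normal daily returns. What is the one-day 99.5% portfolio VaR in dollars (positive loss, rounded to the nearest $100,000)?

σ_p² = 0.6²·3.26² + 0.4²·3.27² + 2·0.49·0.6·0.4·3.26·3.27 = 8.0441 (%²).
σ_p = √8.0441 = 2.836%.
At 99.5%, z = 2.576.
VaR = 2.576 × 2.836% = 7.306%; on $200,000,000 that is $14,612,000.

$14,600,000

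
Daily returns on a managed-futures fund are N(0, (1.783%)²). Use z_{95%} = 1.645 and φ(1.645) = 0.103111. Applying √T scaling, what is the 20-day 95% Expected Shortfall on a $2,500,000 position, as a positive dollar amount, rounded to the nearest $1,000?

$411,000

σ_{20d} = 1.783% × √20 = 7.974%.
ES multiplier = φ(z)/(1−α) = 0.103111/0.05 = 2.062.
ES = 7.974% × 2.062 = 16.442%; on $2,500,000: $411,050.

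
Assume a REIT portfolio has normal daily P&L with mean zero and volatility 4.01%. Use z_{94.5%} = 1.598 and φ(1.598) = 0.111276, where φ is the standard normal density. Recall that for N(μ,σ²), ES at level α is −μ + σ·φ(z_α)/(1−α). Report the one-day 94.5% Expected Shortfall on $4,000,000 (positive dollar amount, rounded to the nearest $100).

Tail multiplier: φ(z)/(1−α) = 0.111276 / 0.055 = 2.023.
ES = 4.01% × 2.023 = 8.112%.
On $4,000,000: 0.08112 × $4,000,000 = $324,480.

$324,500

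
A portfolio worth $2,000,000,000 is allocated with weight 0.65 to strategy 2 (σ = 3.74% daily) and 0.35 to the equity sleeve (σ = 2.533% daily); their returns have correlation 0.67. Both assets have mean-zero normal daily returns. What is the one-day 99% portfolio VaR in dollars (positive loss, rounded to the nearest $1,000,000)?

σ_p² = 0.65²·3.74² + 0.35²·2.533² + 2·0.67·0.65·0.35·3.74·2.533 = 9.5837 (%²).
σ_p = √9.5837 = 3.096%.
At 99%, z = 2.326.
VaR = 2.326 × 3.096% = 7.201%; on $2,000,000,000 that is $144,020,000.

$144,000,000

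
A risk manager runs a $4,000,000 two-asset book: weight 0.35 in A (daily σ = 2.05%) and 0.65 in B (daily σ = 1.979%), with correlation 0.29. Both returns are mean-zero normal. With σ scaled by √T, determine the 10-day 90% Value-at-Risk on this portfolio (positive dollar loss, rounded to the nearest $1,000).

$267,000

σ_p = √(0.35²·2.05² + 0.65²·1.979² + 2·0.29·0.35·0.65·2.05·1.979) = 1.645%.
σ_{10d} = 1.645% × √10 = 5.202%.
z(90%) = 1.282.
VaR = 1.282 × 5.202% = 6.669%; on $4,000,000 that is $266,760.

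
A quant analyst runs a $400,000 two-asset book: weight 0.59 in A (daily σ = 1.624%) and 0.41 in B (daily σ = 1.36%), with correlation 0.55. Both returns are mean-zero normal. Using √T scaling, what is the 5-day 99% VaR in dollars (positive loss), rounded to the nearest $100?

$28,000

σ_p = √(0.59²·1.624² + 0.41²·1.36² + 2·0.55·0.59·0.41·1.624·1.36) = 1.348%.
σ_{5d} = 1.348% × √5 = 3.014%.
z(99%) = 2.326.
VaR = 2.326 × 3.014% = 7.011%; on $400,000 that is $28,044.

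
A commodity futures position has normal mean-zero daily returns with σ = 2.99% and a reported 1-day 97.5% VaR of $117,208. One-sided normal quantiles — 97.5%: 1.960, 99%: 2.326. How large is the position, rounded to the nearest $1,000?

$2,000,000

VaR as a fraction of value: z·σ = 1.960 × 2.99% = 5.8604%.
Position = $117,208 / 0.058604 = $2,000,000.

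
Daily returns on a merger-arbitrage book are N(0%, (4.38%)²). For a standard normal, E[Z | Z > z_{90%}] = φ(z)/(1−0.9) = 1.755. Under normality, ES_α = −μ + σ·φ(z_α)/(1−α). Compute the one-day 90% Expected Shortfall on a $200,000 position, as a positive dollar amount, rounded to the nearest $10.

$15,370

ES = 4.38% × 1.755 = 7.687%.
On $200,000: 0.07687 × $200,000 = $15,374.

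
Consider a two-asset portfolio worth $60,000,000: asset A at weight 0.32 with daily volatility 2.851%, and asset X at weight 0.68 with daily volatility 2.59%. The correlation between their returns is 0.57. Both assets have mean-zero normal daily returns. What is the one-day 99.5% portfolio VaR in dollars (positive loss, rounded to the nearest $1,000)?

$3,711,000

σ_p² = 0.32²·2.851² + 0.68²·2.59² + 2·0.57·0.32·0.68·2.851·2.59 = 5.7659 (%²).
σ_p = √5.7659 = 2.401%.
At 99.5%, z = 2.576.
VaR = 2.576 × 2.401% = 6.185%; on $60,000,000 that is $3,711,000.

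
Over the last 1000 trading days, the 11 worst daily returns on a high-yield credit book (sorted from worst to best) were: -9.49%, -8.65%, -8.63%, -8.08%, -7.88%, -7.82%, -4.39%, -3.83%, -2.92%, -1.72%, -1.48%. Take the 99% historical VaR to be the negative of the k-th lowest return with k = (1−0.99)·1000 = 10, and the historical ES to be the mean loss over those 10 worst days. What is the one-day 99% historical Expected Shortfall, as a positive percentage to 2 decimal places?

6.34%

The 10 worst returns sum to -63.41%.
ES = −(-63.41%) / 10 = 6.341% ≈ 6.34%.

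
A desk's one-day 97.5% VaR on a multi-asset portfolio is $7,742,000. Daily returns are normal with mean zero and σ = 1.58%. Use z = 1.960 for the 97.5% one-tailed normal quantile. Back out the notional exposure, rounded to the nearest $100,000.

$250,000,000

VaR as a fraction of value: z·σ = 1.960 × 1.58% = 3.0968%.
Position = $7,742,000 / 0.030968 = $250,000,000.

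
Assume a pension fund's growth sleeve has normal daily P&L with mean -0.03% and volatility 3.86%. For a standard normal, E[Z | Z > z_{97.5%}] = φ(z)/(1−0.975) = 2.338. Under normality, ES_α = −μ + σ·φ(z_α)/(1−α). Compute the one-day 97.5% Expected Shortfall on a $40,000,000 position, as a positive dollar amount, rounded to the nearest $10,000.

ES = −(-0.03%) + 3.86% × 2.338 = 9.055%.
On $40,000,000: 0.09055 × $40,000,000 = $3,622,000.

$3,620,000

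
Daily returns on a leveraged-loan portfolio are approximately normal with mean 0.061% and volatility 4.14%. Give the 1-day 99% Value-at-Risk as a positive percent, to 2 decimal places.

9.57%

At 99% one-sided, z = 2.326.
VaR = −μ + z·σ = −(0.061%) + 2.326 × 4.14% = 9.569%.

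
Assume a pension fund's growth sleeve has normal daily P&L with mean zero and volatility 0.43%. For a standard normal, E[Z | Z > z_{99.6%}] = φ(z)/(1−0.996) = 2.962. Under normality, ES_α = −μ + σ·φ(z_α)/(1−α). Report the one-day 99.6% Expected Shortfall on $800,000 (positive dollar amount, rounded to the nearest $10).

$10,190

ES = 0.43% × 2.962 = 1.274%.
On $800,000: 0.01274 × $800,000 = $10,192.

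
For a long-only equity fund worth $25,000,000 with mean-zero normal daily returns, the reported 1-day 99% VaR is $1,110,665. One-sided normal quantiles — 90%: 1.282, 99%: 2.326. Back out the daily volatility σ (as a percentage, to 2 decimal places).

1.91%

VaR as a fraction: $1,110,665 / $25,000,000 = 4.443%.
σ = VaR / z = 4.443% / 2.326 = 1.910%.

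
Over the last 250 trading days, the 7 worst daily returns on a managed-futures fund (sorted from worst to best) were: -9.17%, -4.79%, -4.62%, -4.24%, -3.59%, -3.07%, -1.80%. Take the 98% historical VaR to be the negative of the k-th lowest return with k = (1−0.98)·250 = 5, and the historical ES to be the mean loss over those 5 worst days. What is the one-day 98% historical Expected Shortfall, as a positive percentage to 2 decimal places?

5.28%

The 5 worst returns sum to -26.41%.
ES = −(-26.41%) / 5 = 5.282% ≈ 5.28%.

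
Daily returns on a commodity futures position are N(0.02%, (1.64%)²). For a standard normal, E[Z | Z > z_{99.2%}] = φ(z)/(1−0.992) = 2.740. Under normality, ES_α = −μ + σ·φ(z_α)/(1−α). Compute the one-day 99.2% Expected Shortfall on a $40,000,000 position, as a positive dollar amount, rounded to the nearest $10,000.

$1,790,000

ES = −(0.02%) + 1.64% × 2.740 = 4.474%.
On $40,000,000: 0.04474 × $40,000,000 = $1,789,600.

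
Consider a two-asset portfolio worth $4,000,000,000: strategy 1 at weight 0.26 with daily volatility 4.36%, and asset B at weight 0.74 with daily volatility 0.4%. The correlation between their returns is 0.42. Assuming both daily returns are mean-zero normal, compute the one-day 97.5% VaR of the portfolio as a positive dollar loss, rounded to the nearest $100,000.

σ_p² = 0.26²·4.36² + 0.74²·0.4² + 2·0.42·0.26·0.74·4.36·0.4 = 1.6545 (%²).
σ_p = √1.6545 = 1.286%.
At 97.5%, z = 1.960.
VaR = 1.960 × 1.286% = 2.521%; on $4,000,000,000 that is $100,840,000.

$100,800,000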